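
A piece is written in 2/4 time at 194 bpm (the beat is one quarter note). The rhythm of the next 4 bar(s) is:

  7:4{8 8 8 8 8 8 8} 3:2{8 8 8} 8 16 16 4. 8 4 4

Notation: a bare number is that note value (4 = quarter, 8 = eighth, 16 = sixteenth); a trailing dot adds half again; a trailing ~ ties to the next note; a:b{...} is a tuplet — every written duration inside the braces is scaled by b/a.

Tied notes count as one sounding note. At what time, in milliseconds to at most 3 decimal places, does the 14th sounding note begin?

1. 0.0ms @ 0 + 88.365ms (2/7)
2. 88.365ms @ 2/7 + 88.365ms (2/7)
3. 176.73ms @ 4/7 + 88.365ms (2/7)
4. 265.096ms @ 6/7 + 88.365ms (2/7)
5. 353.461ms @ 8/7 + 88.365ms (2/7)
6. 441.826ms @ 10/7 + 88.365ms (2/7)
7. 530.191ms @ 12/7 + 88.365ms (2/7)
8. 618.557ms @ 2 + 103.093ms (1/3)
9. 721.649ms @ 7/3 + 103.093ms (1/3)
10. 824.742ms @ 8/3 + 103.093ms (1/3)
11. 927.835ms @ 3 + 154.639ms (1/2)
12. 1082.474ms @ 7/2 + 77.32ms (1/4)
13. 1159.794ms @ 15/4 + 77.32ms (1/4)
14. 1237.113ms @ 4 + 463.918ms (3/2)
15. 1701.031ms @ 11/2 + 154.639ms (1/2)
16. 1855.67ms @ 6 + 309.278ms (1)
17. 2164.948ms @ 7 + 309.278ms (1)

note 14 onset = 4b = 1237.113ms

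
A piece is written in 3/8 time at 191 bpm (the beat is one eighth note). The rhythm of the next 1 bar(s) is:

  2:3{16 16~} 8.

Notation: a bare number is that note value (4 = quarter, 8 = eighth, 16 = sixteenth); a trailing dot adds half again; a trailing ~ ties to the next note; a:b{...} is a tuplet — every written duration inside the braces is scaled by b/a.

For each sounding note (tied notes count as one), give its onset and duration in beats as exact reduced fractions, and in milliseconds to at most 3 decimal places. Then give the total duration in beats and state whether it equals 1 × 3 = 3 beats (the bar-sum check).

1) 0.0ms=0b +235.602ms=3/4b
2) 235.602ms=3/4b +706.806ms=9/4b
Σ=3b of 3 (191bpm 3/8) — PASS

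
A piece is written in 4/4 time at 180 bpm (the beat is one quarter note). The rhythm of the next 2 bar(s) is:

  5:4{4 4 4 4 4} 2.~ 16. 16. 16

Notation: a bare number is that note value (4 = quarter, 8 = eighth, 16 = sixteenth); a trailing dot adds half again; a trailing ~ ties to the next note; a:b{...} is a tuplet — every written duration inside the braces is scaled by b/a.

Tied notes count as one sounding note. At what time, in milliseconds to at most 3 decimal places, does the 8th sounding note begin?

1. 0.0ms @ 0 + 266.667ms (4/5)
2. 266.667ms @ 4/5 + 266.667ms (4/5)
3. 533.333ms @ 8/5 + 266.667ms (4/5)
4. 800.0ms @ 12/5 + 266.667ms (4/5)
5. 1066.667ms @ 16/5 + 266.667ms (4/5)
6. 1333.333ms @ 4 + 1125.0ms (27/8)
7. 2458.333ms @ 59/8 + 125.0ms (3/8)
8. 2583.333ms @ 31/4 + 83.333ms (1/4)

note 8 onset = 31/4b = 2583.333ms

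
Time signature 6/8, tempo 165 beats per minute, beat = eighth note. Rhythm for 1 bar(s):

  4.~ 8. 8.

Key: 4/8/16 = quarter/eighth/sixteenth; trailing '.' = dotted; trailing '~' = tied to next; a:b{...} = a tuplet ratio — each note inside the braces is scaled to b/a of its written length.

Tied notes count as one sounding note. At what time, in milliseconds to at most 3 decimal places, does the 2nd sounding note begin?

1. 0.0ms @ 0 + 1636.364ms (9/2)
2. 1636.364ms @ 9/2 + 545.455ms (3/2)

note 2 onset = 9/2b = 1636.364ms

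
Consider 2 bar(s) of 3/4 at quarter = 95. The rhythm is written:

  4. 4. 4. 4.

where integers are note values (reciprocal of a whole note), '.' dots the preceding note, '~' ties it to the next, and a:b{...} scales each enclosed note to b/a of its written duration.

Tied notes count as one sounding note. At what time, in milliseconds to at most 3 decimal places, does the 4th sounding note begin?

note 4 onset = 9/2b = 2842.105ms

1. 0.0ms @ 0 + 947.368ms (3/2)
2. 947.368ms @ 3/2 + 947.368ms (3/2)
3. 1894.737ms @ 3 + 947.368ms (3/2)
4. 2842.105ms @ 9/2 + 947.368ms (3/2)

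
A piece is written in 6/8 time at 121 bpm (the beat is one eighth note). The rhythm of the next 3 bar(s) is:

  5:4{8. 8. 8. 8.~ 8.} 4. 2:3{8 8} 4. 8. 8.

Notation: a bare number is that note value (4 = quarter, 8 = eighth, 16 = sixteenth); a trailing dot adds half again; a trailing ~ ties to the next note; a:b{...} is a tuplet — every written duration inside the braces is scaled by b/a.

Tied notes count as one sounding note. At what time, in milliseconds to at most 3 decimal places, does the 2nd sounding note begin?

1. 0.0ms @ 0 + 595.041ms (6/5)
2. 595.041ms @ 6/5 + 595.041ms (6/5)
3. 1190.083ms @ 12/5 + 595.041ms (6/5)
4. 1785.124ms @ 18/5 + 1190.083ms (12/5)
5. 2975.207ms @ 6 + 1487.603ms (3)
6. 4462.81ms @ 9 + 743.802ms (3/2)
7. 5206.612ms @ 21/2 + 743.802ms (3/2)
8. 5950.413ms @ 12 + 1487.603ms (3)
9. 7438.017ms @ 15 + 743.802ms (3/2)
10. 8181.818ms @ 33/2 + 743.802ms (3/2)

note 2 onset = 6/5b = 595.041ms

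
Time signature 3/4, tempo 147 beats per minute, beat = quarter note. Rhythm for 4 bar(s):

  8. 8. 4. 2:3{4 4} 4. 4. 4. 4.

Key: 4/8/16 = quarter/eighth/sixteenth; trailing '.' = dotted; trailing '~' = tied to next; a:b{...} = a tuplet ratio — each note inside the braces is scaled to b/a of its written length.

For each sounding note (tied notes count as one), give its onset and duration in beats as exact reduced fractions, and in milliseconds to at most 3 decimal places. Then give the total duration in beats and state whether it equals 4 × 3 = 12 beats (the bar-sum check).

1) 0.0ms=0b +306.122ms=3/4b
2) 306.122ms=3/4b +306.122ms=3/4b
3) 612.245ms=3/2b +612.245ms=3/2b
4) 1224.49ms=3b +612.245ms=3/2b
5) 1836.735ms=9/2b +612.245ms=3/2b
6) 2448.98ms=6b +612.245ms=3/2b
7) 3061.224ms=15/2b +612.245ms=3/2b
8) 3673.469ms=9b +612.245ms=3/2b
9) 4285.714ms=21/2b +612.245ms=3/2b
Σ=12b of 12 (147bpm 3/4) — PASS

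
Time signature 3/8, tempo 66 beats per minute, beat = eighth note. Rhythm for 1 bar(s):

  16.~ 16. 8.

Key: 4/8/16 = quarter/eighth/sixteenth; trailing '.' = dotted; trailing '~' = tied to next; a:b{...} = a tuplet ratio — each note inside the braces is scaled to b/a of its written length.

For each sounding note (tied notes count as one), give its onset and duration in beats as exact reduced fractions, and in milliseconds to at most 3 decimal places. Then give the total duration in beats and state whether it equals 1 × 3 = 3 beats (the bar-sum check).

1) 0.0ms=0b +1363.636ms=3/2b
2) 1363.636ms=3/2b +1363.636ms=3/2b
Σ=3b of 3 (66bpm 3/8) — PASS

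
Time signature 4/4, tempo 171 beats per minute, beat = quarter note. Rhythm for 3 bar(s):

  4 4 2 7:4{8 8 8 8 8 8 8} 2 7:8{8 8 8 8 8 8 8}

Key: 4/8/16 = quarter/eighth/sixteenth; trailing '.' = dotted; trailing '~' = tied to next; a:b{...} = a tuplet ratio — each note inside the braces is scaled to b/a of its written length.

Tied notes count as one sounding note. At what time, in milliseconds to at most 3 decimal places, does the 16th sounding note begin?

1. 0.0ms @ 0 + 350.877ms (1)
2. 350.877ms @ 1 + 350.877ms (1)
3. 701.754ms @ 2 + 701.754ms (2)
4. 1403.509ms @ 4 + 100.251ms (2/7)
5. 1503.759ms @ 30/7 + 100.251ms (2/7)
6. 1604.01ms @ 32/7 + 100.251ms (2/7)
7. 1704.261ms @ 34/7 + 100.251ms (2/7)
8. 1804.511ms @ 36/7 + 100.251ms (2/7)
9. 1904.762ms @ 38/7 + 100.251ms (2/7)
10. 2005.013ms @ 40/7 + 100.251ms (2/7)
11. 2105.263ms @ 6 + 701.754ms (2)
12. 2807.018ms @ 8 + 200.501ms (4/7)
13. 3007.519ms @ 60/7 + 200.501ms (4/7)
14. 3208.02ms @ 64/7 + 200.501ms (4/7)
15. 3408.521ms @ 68/7 + 200.501ms (4/7)
16. 3609.023ms @ 72/7 + 200.501ms (4/7)
17. 3809.524ms @ 76/7 + 200.501ms (4/7)
18. 4010.025ms @ 80/7 + 200.501ms (4/7)

note 16 onset = 72/7b = 3609.023ms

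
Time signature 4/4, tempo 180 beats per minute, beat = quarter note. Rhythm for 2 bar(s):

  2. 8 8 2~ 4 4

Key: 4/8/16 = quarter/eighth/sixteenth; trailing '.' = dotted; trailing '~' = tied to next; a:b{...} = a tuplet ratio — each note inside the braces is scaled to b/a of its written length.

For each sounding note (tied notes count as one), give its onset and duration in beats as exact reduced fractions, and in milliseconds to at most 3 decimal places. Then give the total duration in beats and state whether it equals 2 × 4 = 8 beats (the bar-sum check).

1) 0.0ms=0b +1000.0ms=3b
2) 1000.0ms=3b +166.667ms=1/2b
3) 1166.667ms=7/2b +166.667ms=1/2b
4) 1333.333ms=4b +1000.0ms=3b
5) 2333.333ms=7b +333.333ms=1b
Σ=8b of 8 (180bpm 4/4) — PASS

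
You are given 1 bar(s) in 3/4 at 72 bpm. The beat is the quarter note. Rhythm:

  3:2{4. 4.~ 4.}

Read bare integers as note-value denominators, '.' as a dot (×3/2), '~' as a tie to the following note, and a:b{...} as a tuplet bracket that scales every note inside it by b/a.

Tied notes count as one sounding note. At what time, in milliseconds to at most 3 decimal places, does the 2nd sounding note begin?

note 2 onset = 1b = 833.333ms

1. 0.0ms @ 0 + 833.333ms (1)
2. 833.333ms @ 1 + 1666.667ms (2)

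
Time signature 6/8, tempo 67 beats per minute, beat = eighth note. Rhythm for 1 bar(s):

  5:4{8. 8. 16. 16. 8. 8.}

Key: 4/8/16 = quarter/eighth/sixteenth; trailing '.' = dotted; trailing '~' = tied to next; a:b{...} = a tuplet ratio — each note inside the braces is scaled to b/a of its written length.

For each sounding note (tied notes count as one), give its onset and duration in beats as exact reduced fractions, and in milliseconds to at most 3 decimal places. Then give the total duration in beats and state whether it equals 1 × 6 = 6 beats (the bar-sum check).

1) 0.0ms=0b +1074.627ms=6/5b
2) 1074.627ms=6/5b +1074.627ms=6/5b
3) 2149.254ms=12/5b +537.313ms=3/5b
4) 2686.567ms=3b +537.313ms=3/5b
5) 3223.881ms=18/5b +1074.627ms=6/5b
6) 4298.507ms=24/5b +1074.627ms=6/5b
Σ=6b of 6 (67bpm 6/8) — PASS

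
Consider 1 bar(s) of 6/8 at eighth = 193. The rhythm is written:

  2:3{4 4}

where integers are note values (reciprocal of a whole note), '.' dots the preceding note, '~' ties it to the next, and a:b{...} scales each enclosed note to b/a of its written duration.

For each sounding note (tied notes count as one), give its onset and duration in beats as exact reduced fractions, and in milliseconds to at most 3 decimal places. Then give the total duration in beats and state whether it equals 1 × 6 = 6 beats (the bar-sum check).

1) 0.0ms=0b +932.642ms=3b
2) 932.642ms=3b +932.642ms=3b
Σ=6b of 6 (193bpm 6/8) — PASS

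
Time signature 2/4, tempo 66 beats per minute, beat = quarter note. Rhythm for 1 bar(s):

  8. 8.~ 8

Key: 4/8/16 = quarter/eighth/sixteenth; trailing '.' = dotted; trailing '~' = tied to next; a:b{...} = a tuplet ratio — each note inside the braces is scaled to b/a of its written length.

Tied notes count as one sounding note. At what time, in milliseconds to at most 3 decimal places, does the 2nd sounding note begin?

1. 0.0ms @ 0 + 681.818ms (3/4)
2. 681.818ms @ 3/4 + 1136.364ms (5/4)

note 2 onset = 3/4b = 681.818ms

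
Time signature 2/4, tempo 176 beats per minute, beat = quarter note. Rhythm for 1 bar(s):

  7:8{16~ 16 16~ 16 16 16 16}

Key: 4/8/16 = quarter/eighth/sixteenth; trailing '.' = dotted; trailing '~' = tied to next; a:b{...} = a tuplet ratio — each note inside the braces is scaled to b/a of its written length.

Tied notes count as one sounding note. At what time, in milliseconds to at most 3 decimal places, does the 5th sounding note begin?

1. 0.0ms @ 0 + 194.805ms (4/7)
2. 194.805ms @ 4/7 + 194.805ms (4/7)
3. 389.61ms @ 8/7 + 97.403ms (2/7)
4. 487.013ms @ 10/7 + 97.403ms (2/7)
5. 584.416ms @ 12/7 + 97.403ms (2/7)

note 5 onset = 12/7b = 584.416ms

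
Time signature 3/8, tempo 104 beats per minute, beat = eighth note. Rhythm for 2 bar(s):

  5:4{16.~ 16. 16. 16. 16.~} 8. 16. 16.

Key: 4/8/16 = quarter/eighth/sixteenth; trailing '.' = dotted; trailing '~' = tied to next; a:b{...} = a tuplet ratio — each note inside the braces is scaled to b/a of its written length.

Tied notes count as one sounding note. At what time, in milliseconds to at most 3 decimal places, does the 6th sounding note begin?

note 6 onset = 21/4b = 3028.846ms

1. 0.0ms @ 0 + 692.308ms (6/5)
2. 692.308ms @ 6/5 + 346.154ms (3/5)
3. 1038.462ms @ 9/5 + 346.154ms (3/5)
4. 1384.615ms @ 12/5 + 1211.538ms (21/10)
5. 2596.154ms @ 9/2 + 432.692ms (3/4)
6. 3028.846ms @ 21/4 + 432.692ms (3/4)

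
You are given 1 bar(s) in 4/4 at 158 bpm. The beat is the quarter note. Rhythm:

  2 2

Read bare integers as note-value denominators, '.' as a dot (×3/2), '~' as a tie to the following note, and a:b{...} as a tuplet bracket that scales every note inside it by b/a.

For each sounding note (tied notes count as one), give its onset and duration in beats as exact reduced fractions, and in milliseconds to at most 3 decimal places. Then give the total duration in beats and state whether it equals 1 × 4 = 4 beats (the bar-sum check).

1) 0.0ms=0b +759.494ms=2b
2) 759.494ms=2b +759.494ms=2b
Σ=4b of 4 (158bpm 4/4) — PASS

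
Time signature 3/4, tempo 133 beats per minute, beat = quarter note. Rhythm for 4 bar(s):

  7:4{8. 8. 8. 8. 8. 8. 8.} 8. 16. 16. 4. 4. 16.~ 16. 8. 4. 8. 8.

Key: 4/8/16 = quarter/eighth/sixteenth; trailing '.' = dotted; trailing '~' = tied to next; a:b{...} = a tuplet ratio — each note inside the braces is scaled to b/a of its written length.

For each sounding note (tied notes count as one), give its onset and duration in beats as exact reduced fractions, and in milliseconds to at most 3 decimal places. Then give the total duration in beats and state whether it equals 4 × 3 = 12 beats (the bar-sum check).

1) 0.0ms=0b +193.34ms=3/7b
2) 193.34ms=3/7b +193.34ms=3/7b
3) 386.681ms=6/7b +193.34ms=3/7b
4) 580.021ms=9/7b +193.34ms=3/7b
5) 773.362ms=12/7b +193.34ms=3/7b
6) 966.702ms=15/7b +193.34ms=3/7b
7) 1160.043ms=18/7b +193.34ms=3/7b
8) 1353.383ms=3b +338.346ms=3/4b
9) 1691.729ms=15/4b +169.173ms=3/8b
10) 1860.902ms=33/8b +169.173ms=3/8b
11) 2030.075ms=9/2b +676.692ms=3/2b
12) 2706.767ms=6b +676.692ms=3/2b
13) 3383.459ms=15/2b +338.346ms=3/4b
14) 3721.805ms=33/4b +338.346ms=3/4b
15) 4060.15ms=9b +676.692ms=3/2b
16) 4736.842ms=21/2b +338.346ms=3/4b
17) 5075.188ms=45/4b +338.346ms=3/4b
Σ=12b of 12 (133bpm 3/4) — PASS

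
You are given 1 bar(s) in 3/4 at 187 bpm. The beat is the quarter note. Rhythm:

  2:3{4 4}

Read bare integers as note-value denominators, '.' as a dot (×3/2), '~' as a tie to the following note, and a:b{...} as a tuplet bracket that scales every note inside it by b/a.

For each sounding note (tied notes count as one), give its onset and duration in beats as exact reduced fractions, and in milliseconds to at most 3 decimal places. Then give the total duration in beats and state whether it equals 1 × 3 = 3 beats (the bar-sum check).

1) 0.0ms=0b +481.283ms=3/2b
2) 481.283ms=3/2b +481.283ms=3/2b
Σ=3b of 3 (187bpm 3/4) — PASS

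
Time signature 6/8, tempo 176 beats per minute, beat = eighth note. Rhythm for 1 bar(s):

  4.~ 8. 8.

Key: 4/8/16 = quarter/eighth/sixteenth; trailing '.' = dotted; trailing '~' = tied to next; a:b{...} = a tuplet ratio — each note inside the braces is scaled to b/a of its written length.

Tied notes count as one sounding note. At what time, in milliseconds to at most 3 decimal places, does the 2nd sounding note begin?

note 2 onset = 9/2b = 1534.091ms

1. 0.0ms @ 0 + 1534.091ms (9/2)
2. 1534.091ms @ 9/2 + 511.364ms (3/2)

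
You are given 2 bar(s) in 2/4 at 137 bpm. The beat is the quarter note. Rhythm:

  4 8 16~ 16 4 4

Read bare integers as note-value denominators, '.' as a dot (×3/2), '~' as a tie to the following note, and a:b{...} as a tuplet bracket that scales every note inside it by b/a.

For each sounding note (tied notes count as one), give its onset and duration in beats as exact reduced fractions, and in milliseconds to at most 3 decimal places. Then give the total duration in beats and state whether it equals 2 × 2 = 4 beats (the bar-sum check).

1) 0.0ms=0b +437.956ms=1b
2) 437.956ms=1b +218.978ms=1/2b
3) 656.934ms=3/2b +218.978ms=1/2b
4) 875.912ms=2b +437.956ms=1b
5) 1313.869ms=3b +437.956ms=1b
Σ=4b of 4 (137bpm 2/4) — PASS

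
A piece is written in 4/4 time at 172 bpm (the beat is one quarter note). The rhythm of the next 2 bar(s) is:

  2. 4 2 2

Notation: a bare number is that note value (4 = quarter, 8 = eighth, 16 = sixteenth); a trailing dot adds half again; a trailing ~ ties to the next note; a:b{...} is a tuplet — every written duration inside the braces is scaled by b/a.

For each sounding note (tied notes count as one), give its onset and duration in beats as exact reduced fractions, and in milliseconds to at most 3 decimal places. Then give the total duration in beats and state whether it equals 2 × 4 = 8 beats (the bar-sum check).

1) 0.0ms=0b +1046.512ms=3b
2) 1046.512ms=3b +348.837ms=1b
3) 1395.349ms=4b +697.674ms=2b
4) 2093.023ms=6b +697.674ms=2b
Σ=8b of 8 (172bpm 4/4) — PASS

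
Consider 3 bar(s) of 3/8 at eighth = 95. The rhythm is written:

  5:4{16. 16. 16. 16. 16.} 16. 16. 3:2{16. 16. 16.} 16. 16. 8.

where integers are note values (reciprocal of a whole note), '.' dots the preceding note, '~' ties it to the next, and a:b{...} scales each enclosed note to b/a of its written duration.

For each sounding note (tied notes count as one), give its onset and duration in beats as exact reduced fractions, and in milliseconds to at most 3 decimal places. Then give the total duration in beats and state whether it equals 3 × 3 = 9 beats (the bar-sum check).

1) 0.0ms=0b +378.947ms=3/5b
2) 378.947ms=3/5b +378.947ms=3/5b
3) 757.895ms=6/5b +378.947ms=3/5b
4) 1136.842ms=9/5b +378.947ms=3/5b
5) 1515.789ms=12/5b +378.947ms=3/5b
6) 1894.737ms=3b +473.684ms=3/4b
7) 2368.421ms=15/4b +473.684ms=3/4b
8) 2842.105ms=9/2b +315.789ms=1/2b
9) 3157.895ms=5b +315.789ms=1/2b
10) 3473.684ms=11/2b +315.789ms=1/2b
11) 3789.474ms=6b +473.684ms=3/4b
12) 4263.158ms=27/4b +473.684ms=3/4b
13) 4736.842ms=15/2b +947.368ms=3/2b
Σ=9b of 9 (95bpm 3/8) — PASS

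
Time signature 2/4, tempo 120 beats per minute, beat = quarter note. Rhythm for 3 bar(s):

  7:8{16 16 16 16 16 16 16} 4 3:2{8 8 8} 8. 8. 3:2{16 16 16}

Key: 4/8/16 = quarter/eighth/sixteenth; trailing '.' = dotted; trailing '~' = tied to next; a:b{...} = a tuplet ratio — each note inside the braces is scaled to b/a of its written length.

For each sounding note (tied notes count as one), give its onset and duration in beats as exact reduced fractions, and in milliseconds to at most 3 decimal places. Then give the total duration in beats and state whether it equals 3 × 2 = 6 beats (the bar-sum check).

1) 0.0ms=0b +142.857ms=2/7b
2) 142.857ms=2/7b +142.857ms=2/7b
3) 285.714ms=4/7b +142.857ms=2/7b
4) 428.571ms=6/7b +142.857ms=2/7b
5) 571.429ms=8/7b +142.857ms=2/7b
6) 714.286ms=10/7b +142.857ms=2/7b
7) 857.143ms=12/7b +142.857ms=2/7b
8) 1000.0ms=2b +500.0ms=1b
9) 1500.0ms=3b +166.667ms=1/3b
10) 1666.667ms=10/3b +166.667ms=1/3b
11) 1833.333ms=11/3b +166.667ms=1/3b
12) 2000.0ms=4b +375.0ms=3/4b
13) 2375.0ms=19/4b +375.0ms=3/4b
14) 2750.0ms=11/2b +83.333ms=1/6b
15) 2833.333ms=17/3b +83.333ms=1/6b
16) 2916.667ms=35/6b +83.333ms=1/6b
Σ=6b of 6 (120bpm 2/4) — PASS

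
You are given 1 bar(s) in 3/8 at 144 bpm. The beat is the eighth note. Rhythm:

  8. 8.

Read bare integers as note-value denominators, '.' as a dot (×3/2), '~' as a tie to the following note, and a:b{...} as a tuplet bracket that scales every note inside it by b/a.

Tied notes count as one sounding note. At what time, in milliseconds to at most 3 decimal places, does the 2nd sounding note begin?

1. 0.0ms @ 0 + 625.0ms (3/2)
2. 625.0ms @ 3/2 + 625.0ms (3/2)

note 2 onset = 3/2b = 625.0ms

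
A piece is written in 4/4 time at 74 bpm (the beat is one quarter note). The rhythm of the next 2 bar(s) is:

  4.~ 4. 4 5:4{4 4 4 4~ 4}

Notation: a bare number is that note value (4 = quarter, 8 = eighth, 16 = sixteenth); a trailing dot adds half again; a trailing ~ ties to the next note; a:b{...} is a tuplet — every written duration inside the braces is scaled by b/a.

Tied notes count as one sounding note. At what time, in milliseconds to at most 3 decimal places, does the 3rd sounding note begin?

note 3 onset = 4b = 3243.243ms

1. 0.0ms @ 0 + 2432.432ms (3)
2. 2432.432ms @ 3 + 810.811ms (1)
3. 3243.243ms @ 4 + 648.649ms (4/5)
4. 3891.892ms @ 24/5 + 648.649ms (4/5)
5. 4540.541ms @ 28/5 + 648.649ms (4/5)
6. 5189.189ms @ 32/5 + 1297.297ms (8/5)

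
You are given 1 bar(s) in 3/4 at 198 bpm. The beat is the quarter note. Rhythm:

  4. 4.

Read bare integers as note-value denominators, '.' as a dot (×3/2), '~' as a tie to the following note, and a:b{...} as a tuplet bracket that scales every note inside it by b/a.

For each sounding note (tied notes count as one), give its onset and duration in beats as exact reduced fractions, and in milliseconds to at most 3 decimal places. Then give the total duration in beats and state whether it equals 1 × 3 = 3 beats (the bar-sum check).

1) 0.0ms=0b +454.545ms=3/2b
2) 454.545ms=3/2b +454.545ms=3/2b
Σ=3b of 3 (198bpm 3/4) — PASS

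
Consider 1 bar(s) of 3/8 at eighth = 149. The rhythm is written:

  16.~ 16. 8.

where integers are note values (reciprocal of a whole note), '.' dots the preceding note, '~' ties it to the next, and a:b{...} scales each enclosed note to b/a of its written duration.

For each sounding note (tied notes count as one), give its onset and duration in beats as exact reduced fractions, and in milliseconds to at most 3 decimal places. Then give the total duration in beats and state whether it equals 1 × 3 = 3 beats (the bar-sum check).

1) 0.0ms=0b +604.027ms=3/2b
2) 604.027ms=3/2b +604.027ms=3/2b
Σ=3b of 3 (149bpm 3/8) — PASS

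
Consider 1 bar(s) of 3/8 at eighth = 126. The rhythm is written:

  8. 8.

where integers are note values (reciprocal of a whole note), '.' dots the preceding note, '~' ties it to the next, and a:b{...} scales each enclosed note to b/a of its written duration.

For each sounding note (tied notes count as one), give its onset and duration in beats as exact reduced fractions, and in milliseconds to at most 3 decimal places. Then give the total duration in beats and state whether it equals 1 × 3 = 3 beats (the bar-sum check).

1) 0.0ms=0b +714.286ms=3/2b
2) 714.286ms=3/2b +714.286ms=3/2b
Σ=3b of 3 (126bpm 3/8) — PASS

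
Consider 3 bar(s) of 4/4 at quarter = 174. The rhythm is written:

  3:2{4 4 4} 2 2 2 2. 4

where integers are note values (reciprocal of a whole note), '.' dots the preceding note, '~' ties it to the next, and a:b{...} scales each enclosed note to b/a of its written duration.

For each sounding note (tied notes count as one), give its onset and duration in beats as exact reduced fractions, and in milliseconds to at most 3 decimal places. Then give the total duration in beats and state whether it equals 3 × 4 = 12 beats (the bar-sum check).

1) 0.0ms=0b +229.885ms=2/3b
2) 229.885ms=2/3b +229.885ms=2/3b
3) 459.77ms=4/3b +229.885ms=2/3b
4) 689.655ms=2b +689.655ms=2b
5) 1379.31ms=4b +689.655ms=2b
6) 2068.966ms=6b +689.655ms=2b
7) 2758.621ms=8b +1034.483ms=3b
8) 3793.103ms=11b +344.828ms=1b
Σ=12b of 12 (174bpm 4/4) — PASS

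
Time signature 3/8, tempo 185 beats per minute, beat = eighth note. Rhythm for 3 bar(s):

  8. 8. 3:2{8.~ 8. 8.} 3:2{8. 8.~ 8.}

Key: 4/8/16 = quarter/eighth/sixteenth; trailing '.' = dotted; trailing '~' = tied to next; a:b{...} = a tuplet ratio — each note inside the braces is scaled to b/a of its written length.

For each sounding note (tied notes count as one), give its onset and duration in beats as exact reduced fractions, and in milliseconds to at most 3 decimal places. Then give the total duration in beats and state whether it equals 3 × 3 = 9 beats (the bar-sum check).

1) 0.0ms=0b +486.486ms=3/2b
2) 486.486ms=3/2b +486.486ms=3/2b
3) 972.973ms=3b +648.649ms=2b
4) 1621.622ms=5b +324.324ms=1b
5) 1945.946ms=6b +324.324ms=1b
6) 2270.27ms=7b +648.649ms=2b
Σ=9b of 9 (185bpm 3/8) — PASS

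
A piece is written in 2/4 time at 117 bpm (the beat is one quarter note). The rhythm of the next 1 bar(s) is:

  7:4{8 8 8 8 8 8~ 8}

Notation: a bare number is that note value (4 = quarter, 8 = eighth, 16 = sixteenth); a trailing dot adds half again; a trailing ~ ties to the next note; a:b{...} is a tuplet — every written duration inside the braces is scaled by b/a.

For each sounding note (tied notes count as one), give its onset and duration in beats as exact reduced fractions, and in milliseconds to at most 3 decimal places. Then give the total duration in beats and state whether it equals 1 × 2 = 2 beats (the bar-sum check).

1) 0.0ms=0b +146.52ms=2/7b
2) 146.52ms=2/7b +146.52ms=2/7b
3) 293.04ms=4/7b +146.52ms=2/7b
4) 439.56ms=6/7b +146.52ms=2/7b
5) 586.081ms=8/7b +146.52ms=2/7b
6) 732.601ms=10/7b +293.04ms=4/7b
Σ=2b of 2 (117bpm 2/4) — PASS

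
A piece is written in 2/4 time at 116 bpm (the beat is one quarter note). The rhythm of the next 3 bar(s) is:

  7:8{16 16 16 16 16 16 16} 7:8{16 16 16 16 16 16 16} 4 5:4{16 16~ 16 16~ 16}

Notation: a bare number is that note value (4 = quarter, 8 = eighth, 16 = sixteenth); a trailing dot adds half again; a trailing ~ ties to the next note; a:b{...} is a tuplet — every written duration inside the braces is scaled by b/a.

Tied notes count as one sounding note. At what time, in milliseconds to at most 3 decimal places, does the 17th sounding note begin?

note 17 onset = 26/5b = 2689.655ms

1. 0.0ms @ 0 + 147.783ms (2/7)
2. 147.783ms @ 2/7 + 147.783ms (2/7)
3. 295.567ms @ 4/7 + 147.783ms (2/7)
4. 443.35ms @ 6/7 + 147.783ms (2/7)
5. 591.133ms @ 8/7 + 147.783ms (2/7)
6. 738.916ms @ 10/7 + 147.783ms (2/7)
7. 886.7ms @ 12/7 + 147.783ms (2/7)
8. 1034.483ms @ 2 + 147.783ms (2/7)
9. 1182.266ms @ 16/7 + 147.783ms (2/7)
10. 1330.049ms @ 18/7 + 147.783ms (2/7)
11. 1477.833ms @ 20/7 + 147.783ms (2/7)
12. 1625.616ms @ 22/7 + 147.783ms (2/7)
13. 1773.399ms @ 24/7 + 147.783ms (2/7)
14. 1921.182ms @ 26/7 + 147.783ms (2/7)
15. 2068.966ms @ 4 + 517.241ms (1)
16. 2586.207ms @ 5 + 103.448ms (1/5)
17. 2689.655ms @ 26/5 + 206.897ms (2/5)
18. 2896.552ms @ 28/5 + 206.897ms (2/5)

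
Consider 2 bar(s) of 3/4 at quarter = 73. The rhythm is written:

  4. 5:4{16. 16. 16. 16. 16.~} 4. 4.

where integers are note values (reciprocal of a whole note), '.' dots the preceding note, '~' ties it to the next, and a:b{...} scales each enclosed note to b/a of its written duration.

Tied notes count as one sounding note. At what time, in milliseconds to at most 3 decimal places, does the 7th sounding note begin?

1. 0.0ms @ 0 + 1232.877ms (3/2)
2. 1232.877ms @ 3/2 + 246.575ms (3/10)
3. 1479.452ms @ 9/5 + 246.575ms (3/10)
4. 1726.027ms @ 21/10 + 246.575ms (3/10)
5. 1972.603ms @ 12/5 + 246.575ms (3/10)
6. 2219.178ms @ 27/10 + 1479.452ms (9/5)
7. 3698.63ms @ 9/2 + 1232.877ms (3/2)

note 7 onset = 9/2b = 3698.63ms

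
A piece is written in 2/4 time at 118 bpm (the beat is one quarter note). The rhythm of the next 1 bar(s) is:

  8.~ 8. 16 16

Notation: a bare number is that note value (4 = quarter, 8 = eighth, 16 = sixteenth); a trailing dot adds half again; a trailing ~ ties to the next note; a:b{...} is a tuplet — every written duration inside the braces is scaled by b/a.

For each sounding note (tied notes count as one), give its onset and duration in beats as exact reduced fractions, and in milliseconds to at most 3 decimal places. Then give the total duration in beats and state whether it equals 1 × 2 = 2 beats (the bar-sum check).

1) 0.0ms=0b +762.712ms=3/2b
2) 762.712ms=3/2b +127.119ms=1/4b
3) 889.831ms=7/4b +127.119ms=1/4b
Σ=2b of 2 (118bpm 2/4) — PASS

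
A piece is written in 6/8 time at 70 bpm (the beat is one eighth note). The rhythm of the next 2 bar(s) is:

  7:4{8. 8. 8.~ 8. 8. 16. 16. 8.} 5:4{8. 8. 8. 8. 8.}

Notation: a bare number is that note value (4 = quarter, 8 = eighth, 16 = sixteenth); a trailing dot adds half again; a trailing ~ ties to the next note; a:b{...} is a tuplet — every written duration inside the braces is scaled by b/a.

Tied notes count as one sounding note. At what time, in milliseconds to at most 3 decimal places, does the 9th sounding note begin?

1. 0.0ms @ 0 + 734.694ms (6/7)
2. 734.694ms @ 6/7 + 734.694ms (6/7)
3. 1469.388ms @ 12/7 + 1469.388ms (12/7)
4. 2938.776ms @ 24/7 + 734.694ms (6/7)
5. 3673.469ms @ 30/7 + 367.347ms (3/7)
6. 4040.816ms @ 33/7 + 367.347ms (3/7)
7. 4408.163ms @ 36/7 + 734.694ms (6/7)
8. 5142.857ms @ 6 + 1028.571ms (6/5)
9. 6171.429ms @ 36/5 + 1028.571ms (6/5)
10. 7200.0ms @ 42/5 + 1028.571ms (6/5)
11. 8228.571ms @ 48/5 + 1028.571ms (6/5)
12. 9257.143ms @ 54/5 + 1028.571ms (6/5)

note 9 onset = 36/5b = 6171.429ms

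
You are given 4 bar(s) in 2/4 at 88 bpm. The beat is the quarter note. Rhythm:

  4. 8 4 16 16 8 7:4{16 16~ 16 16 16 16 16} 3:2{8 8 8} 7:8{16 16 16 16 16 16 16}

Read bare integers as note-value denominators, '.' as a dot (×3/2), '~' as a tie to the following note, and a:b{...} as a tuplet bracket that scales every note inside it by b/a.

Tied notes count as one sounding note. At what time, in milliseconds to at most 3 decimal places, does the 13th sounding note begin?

note 13 onset = 5b = 3409.091ms

1. 0.0ms @ 0 + 1022.727ms (3/2)
2. 1022.727ms @ 3/2 + 340.909ms (1/2)
3. 1363.636ms @ 2 + 681.818ms (1)
4. 2045.455ms @ 3 + 170.455ms (1/4)
5. 2215.909ms @ 13/4 + 170.455ms (1/4)
6. 2386.364ms @ 7/2 + 340.909ms (1/2)
7. 2727.273ms @ 4 + 97.403ms (1/7)
8. 2824.675ms @ 29/7 + 194.805ms (2/7)
9. 3019.481ms @ 31/7 + 97.403ms (1/7)
10. 3116.883ms @ 32/7 + 97.403ms (1/7)
11. 3214.286ms @ 33/7 + 97.403ms (1/7)
12. 3311.688ms @ 34/7 + 97.403ms (1/7)
13. 3409.091ms @ 5 + 227.273ms (1/3)
14. 3636.364ms @ 16/3 + 227.273ms (1/3)
15. 3863.636ms @ 17/3 + 227.273ms (1/3)
16. 4090.909ms @ 6 + 194.805ms (2/7)
17. 4285.714ms @ 44/7 + 194.805ms (2/7)
18. 4480.519ms @ 46/7 + 194.805ms (2/7)
19. 4675.325ms @ 48/7 + 194.805ms (2/7)
20. 4870.13ms @ 50/7 + 194.805ms (2/7)
21. 5064.935ms @ 52/7 + 194.805ms (2/7)
22. 5259.74ms @ 54/7 + 194.805ms (2/7)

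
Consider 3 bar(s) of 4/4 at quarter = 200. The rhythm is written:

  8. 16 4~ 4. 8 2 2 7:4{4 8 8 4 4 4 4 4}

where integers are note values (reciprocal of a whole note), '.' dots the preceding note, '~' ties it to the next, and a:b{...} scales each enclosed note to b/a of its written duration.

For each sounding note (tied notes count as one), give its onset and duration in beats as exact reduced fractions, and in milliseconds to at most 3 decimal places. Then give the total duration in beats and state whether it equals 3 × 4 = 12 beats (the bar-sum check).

1) 0.0ms=0b +225.0ms=3/4b
2) 225.0ms=3/4b +75.0ms=1/4b
3) 300.0ms=1b +750.0ms=5/2b
4) 1050.0ms=7/2b +150.0ms=1/2b
5) 1200.0ms=4b +600.0ms=2b
6) 1800.0ms=6b +600.0ms=2b
7) 2400.0ms=8b +171.429ms=4/7b
8) 2571.429ms=60/7b +85.714ms=2/7b
9) 2657.143ms=62/7b +85.714ms=2/7b
10) 2742.857ms=64/7b +171.429ms=4/7b
11) 2914.286ms=68/7b +171.429ms=4/7b
12) 3085.714ms=72/7b +171.429ms=4/7b
13) 3257.143ms=76/7b +171.429ms=4/7b
14) 3428.571ms=80/7b +171.429ms=4/7b
Σ=12b of 12 (200bpm 4/4) — PASS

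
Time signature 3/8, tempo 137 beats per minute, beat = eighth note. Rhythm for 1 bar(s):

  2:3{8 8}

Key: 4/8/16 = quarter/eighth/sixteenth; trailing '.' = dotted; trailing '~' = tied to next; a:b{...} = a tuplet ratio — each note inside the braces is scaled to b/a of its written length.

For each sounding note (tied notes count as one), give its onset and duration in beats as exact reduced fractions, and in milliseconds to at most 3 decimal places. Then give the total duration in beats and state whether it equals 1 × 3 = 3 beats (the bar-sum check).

1) 0.0ms=0b +656.934ms=3/2b
2) 656.934ms=3/2b +656.934ms=3/2b
Σ=3b of 3 (137bpm 3/8) — PASS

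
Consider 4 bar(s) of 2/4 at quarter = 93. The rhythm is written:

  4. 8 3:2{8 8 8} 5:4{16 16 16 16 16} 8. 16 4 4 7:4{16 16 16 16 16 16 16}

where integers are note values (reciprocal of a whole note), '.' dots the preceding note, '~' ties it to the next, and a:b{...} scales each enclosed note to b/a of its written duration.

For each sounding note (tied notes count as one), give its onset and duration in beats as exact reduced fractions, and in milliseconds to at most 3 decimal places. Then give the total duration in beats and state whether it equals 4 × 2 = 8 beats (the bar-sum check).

1) 0.0ms=0b +967.742ms=3/2b
2) 967.742ms=3/2b +322.581ms=1/2b
3) 1290.323ms=2b +215.054ms=1/3b
4) 1505.376ms=7/3b +215.054ms=1/3b
5) 1720.43ms=8/3b +215.054ms=1/3b
6) 1935.484ms=3b +129.032ms=1/5b
7) 2064.516ms=16/5b +129.032ms=1/5b
8) 2193.548ms=17/5b +129.032ms=1/5b
9) 2322.581ms=18/5b +129.032ms=1/5b
10) 2451.613ms=19/5b +129.032ms=1/5b
11) 2580.645ms=4b +483.871ms=3/4b
12) 3064.516ms=19/4b +161.29ms=1/4b
13) 3225.806ms=5b +645.161ms=1b
14) 3870.968ms=6b +645.161ms=1b
15) 4516.129ms=7b +92.166ms=1/7b
16) 4608.295ms=50/7b +92.166ms=1/7b
17) 4700.461ms=51/7b +92.166ms=1/7b
18) 4792.627ms=52/7b +92.166ms=1/7b
19) 4884.793ms=53/7b +92.166ms=1/7b
20) 4976.959ms=54/7b +92.166ms=1/7b
21) 5069.124ms=55/7b +92.166ms=1/7b
Σ=8b of 8 (93bpm 2/4) — PASS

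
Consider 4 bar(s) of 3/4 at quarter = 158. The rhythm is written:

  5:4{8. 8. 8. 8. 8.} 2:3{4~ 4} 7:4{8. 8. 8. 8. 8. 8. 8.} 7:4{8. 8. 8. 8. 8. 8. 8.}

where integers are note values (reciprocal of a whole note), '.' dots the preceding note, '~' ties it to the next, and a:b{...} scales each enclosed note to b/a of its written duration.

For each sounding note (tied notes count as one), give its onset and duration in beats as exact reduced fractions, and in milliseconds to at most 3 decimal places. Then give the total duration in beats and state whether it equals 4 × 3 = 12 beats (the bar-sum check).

1) 0.0ms=0b +227.848ms=3/5b
2) 227.848ms=3/5b +227.848ms=3/5b
3) 455.696ms=6/5b +227.848ms=3/5b
4) 683.544ms=9/5b +227.848ms=3/5b
5) 911.392ms=12/5b +227.848ms=3/5b
6) 1139.241ms=3b +1139.241ms=3b
7) 2278.481ms=6b +162.749ms=3/7b
8) 2441.23ms=45/7b +162.749ms=3/7b
9) 2603.978ms=48/7b +162.749ms=3/7b
10) 2766.727ms=51/7b +162.749ms=3/7b
11) 2929.476ms=54/7b +162.749ms=3/7b
12) 3092.224ms=57/7b +162.749ms=3/7b
13) 3254.973ms=60/7b +162.749ms=3/7b
14) 3417.722ms=9b +162.749ms=3/7b
15) 3580.47ms=66/7b +162.749ms=3/7b
16) 3743.219ms=69/7b +162.749ms=3/7b
17) 3905.967ms=72/7b +162.749ms=3/7b
18) 4068.716ms=75/7b +162.749ms=3/7b
19) 4231.465ms=78/7b +162.749ms=3/7b
20) 4394.213ms=81/7b +162.749ms=3/7b
Σ=12b of 12 (158bpm 3/4) — PASS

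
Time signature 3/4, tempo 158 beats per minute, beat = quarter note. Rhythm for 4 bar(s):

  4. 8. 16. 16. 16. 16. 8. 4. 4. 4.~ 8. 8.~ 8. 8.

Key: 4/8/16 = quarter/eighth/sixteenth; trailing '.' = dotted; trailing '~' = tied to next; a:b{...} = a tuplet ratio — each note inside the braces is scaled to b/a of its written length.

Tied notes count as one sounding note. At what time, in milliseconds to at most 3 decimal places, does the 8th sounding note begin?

1. 0.0ms @ 0 + 569.62ms (3/2)
2. 569.62ms @ 3/2 + 284.81ms (3/4)
3. 854.43ms @ 9/4 + 142.405ms (3/8)
4. 996.835ms @ 21/8 + 142.405ms (3/8)
5. 1139.241ms @ 3 + 142.405ms (3/8)
6. 1281.646ms @ 27/8 + 142.405ms (3/8)
7. 1424.051ms @ 15/4 + 284.81ms (3/4)
8. 1708.861ms @ 9/2 + 569.62ms (3/2)
9. 2278.481ms @ 6 + 569.62ms (3/2)
10. 2848.101ms @ 15/2 + 854.43ms (9/4)
11. 3702.532ms @ 39/4 + 569.62ms (3/2)
12. 4272.152ms @ 45/4 + 284.81ms (3/4)

note 8 onset = 9/2b = 1708.861ms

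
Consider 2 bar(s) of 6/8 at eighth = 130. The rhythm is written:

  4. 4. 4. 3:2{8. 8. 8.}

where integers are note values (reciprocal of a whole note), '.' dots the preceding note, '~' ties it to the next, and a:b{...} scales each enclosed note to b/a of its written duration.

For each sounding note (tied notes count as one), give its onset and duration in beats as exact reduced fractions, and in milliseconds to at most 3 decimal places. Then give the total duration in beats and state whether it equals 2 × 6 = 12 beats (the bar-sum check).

1) 0.0ms=0b +1384.615ms=3b
2) 1384.615ms=3b +1384.615ms=3b
3) 2769.231ms=6b +1384.615ms=3b
4) 4153.846ms=9b +461.538ms=1b
5) 4615.385ms=10b +461.538ms=1b
6) 5076.923ms=11b +461.538ms=1b
Σ=12b of 12 (130bpm 6/8) — PASS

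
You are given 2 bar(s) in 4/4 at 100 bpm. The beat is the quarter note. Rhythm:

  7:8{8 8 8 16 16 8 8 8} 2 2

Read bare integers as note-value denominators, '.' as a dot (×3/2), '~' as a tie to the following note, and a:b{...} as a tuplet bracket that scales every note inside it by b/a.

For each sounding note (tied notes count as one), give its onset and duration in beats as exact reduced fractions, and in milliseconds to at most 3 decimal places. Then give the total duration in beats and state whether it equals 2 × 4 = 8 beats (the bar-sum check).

1) 0.0ms=0b +342.857ms=4/7b
2) 342.857ms=4/7b +342.857ms=4/7b
3) 685.714ms=8/7b +342.857ms=4/7b
4) 1028.571ms=12/7b +171.429ms=2/7b
5) 1200.0ms=2b +171.429ms=2/7b
6) 1371.429ms=16/7b +342.857ms=4/7b
7) 1714.286ms=20/7b +342.857ms=4/7b
8) 2057.143ms=24/7b +342.857ms=4/7b
9) 2400.0ms=4b +1200.0ms=2b
10) 3600.0ms=6b +1200.0ms=2b
Σ=8b of 8 (100bpm 4/4) — PASS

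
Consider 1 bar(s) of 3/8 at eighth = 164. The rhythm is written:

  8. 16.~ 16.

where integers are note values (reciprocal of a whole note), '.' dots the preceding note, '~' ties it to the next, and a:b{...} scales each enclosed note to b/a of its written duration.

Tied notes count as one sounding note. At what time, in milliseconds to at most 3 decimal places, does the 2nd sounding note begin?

1. 0.0ms @ 0 + 548.78ms (3/2)
2. 548.78ms @ 3/2 + 548.78ms (3/2)

note 2 onset = 3/2b = 548.78ms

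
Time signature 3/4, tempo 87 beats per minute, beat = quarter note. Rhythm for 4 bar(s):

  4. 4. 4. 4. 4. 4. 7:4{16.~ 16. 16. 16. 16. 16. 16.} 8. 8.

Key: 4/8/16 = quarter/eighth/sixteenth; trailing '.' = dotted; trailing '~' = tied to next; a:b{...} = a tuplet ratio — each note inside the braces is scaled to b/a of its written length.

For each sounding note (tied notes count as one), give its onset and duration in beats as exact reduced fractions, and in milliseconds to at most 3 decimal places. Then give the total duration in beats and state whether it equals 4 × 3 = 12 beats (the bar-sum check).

1) 0.0ms=0b +1034.483ms=3/2b
2) 1034.483ms=3/2b +1034.483ms=3/2b
3) 2068.966ms=3b +1034.483ms=3/2b
4) 3103.448ms=9/2b +1034.483ms=3/2b
5) 4137.931ms=6b +1034.483ms=3/2b
6) 5172.414ms=15/2b +1034.483ms=3/2b
7) 6206.897ms=9b +295.567ms=3/7b
8) 6502.463ms=66/7b +147.783ms=3/14b
9) 6650.246ms=135/14b +147.783ms=3/14b
10) 6798.03ms=69/7b +147.783ms=3/14b
11) 6945.813ms=141/14b +147.783ms=3/14b
12) 7093.596ms=72/7b +147.783ms=3/14b
13) 7241.379ms=21/2b +517.241ms=3/4b
14) 7758.621ms=45/4b +517.241ms=3/4b
Σ=12b of 12 (87bpm 3/4) — PASS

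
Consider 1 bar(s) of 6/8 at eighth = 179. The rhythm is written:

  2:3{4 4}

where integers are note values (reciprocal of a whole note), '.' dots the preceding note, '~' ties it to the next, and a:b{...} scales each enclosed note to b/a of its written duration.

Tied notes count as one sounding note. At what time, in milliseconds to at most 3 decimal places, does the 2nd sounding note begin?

note 2 onset = 3b = 1005.587ms

1. 0.0ms @ 0 + 1005.587ms (3)
2. 1005.587ms @ 3 + 1005.587ms (3)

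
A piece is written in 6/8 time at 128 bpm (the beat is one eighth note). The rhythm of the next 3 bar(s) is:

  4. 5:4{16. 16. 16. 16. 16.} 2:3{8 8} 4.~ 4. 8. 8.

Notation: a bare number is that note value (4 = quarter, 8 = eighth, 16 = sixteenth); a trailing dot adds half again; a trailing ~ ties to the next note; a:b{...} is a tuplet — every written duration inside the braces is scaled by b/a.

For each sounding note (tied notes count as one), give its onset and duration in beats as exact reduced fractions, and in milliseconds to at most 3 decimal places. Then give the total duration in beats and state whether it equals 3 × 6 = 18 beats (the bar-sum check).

1) 0.0ms=0b +1406.25ms=3b
2) 1406.25ms=3b +281.25ms=3/5b
3) 1687.5ms=18/5b +281.25ms=3/5b
4) 1968.75ms=21/5b +281.25ms=3/5b
5) 2250.0ms=24/5b +281.25ms=3/5b
6) 2531.25ms=27/5b +281.25ms=3/5b
7) 2812.5ms=6b +703.125ms=3/2b
8) 3515.625ms=15/2b +703.125ms=3/2b
9) 4218.75ms=9b +2812.5ms=6b
10) 7031.25ms=15b +703.125ms=3/2b
11) 7734.375ms=33/2b +703.125ms=3/2b
Σ=18b of 18 (128bpm 6/8) — PASS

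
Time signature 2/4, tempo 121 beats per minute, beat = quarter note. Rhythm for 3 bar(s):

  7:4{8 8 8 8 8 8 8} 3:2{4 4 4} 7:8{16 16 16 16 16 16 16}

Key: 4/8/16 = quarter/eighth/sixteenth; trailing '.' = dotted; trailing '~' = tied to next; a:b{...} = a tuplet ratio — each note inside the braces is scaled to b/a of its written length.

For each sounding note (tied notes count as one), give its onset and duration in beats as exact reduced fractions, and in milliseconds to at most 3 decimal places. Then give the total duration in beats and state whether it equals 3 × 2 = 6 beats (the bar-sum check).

1) 0.0ms=0b +141.677ms=2/7b
2) 141.677ms=2/7b +141.677ms=2/7b
3) 283.353ms=4/7b +141.677ms=2/7b
4) 425.03ms=6/7b +141.677ms=2/7b
5) 566.706ms=8/7b +141.677ms=2/7b
6) 708.383ms=10/7b +141.677ms=2/7b
7) 850.059ms=12/7b +141.677ms=2/7b
8) 991.736ms=2b +330.579ms=2/3b
9) 1322.314ms=8/3b +330.579ms=2/3b
10) 1652.893ms=10/3b +330.579ms=2/3b
11) 1983.471ms=4b +141.677ms=2/7b
12) 2125.148ms=30/7b +141.677ms=2/7b
13) 2266.824ms=32/7b +141.677ms=2/7b
14) 2408.501ms=34/7b +141.677ms=2/7b
15) 2550.177ms=36/7b +141.677ms=2/7b
16) 2691.854ms=38/7b +141.677ms=2/7b
17) 2833.53ms=40/7b +141.677ms=2/7b
Σ=6b of 6 (121bpm 2/4) — PASS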